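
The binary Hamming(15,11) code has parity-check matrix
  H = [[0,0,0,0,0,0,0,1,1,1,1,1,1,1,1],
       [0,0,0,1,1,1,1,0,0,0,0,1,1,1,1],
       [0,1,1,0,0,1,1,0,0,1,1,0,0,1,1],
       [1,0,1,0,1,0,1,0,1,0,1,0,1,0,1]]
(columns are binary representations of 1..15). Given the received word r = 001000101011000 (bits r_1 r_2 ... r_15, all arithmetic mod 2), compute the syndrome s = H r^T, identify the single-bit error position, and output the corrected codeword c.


s = (1, 0, 1, 0)^T, error position = 10, corrected codeword c = 001000101111000

Compute s = H r^T mod 2 one row at a time:
  s_1 = 0 + 1 + 0 + 1 + 1 + 0 + 0 + 0 = 3 ≡ 1 (mod 2).
  s_2 = 0 + 0 + 0 + 1 + 1 + 0 + 0 + 0 = 2 ≡ 0 (mod 2).
  s_3 = 0 + 1 + 0 + 1 + 0 + 1 + 0 + 0 = 3 ≡ 1 (mod 2).
  s_4 = 0 + 1 + 0 + 1 + 1 + 1 + 0 + 0 = 4 ≡ 0 (mod 2).
s = (1, 0, 1, 0)^T — this equals column 10 of H (binary 1010), so error is at position 10.
Correct: flip bit 10 of r = 001000101011000 to get c = 001000101111000.


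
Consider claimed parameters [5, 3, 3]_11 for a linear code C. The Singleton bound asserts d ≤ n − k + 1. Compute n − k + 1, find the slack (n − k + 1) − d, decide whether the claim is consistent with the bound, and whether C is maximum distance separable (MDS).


Singleton RHS = n − k + 1 = 3, slack = 0, bound satisfied, MDS.

Singleton bound: d ≤ n − k + 1.
Here n = 5, k = 3, so n − k + 1 = 3.
Given d = 3, check d ≤ 3: YES.
Slack = (n − k + 1) − d = 0.
The code is MDS (slack = 0).
Description: the claimed parameters are [5, 3, 3]_11; such a code would be MDS (meets Singleton bound).


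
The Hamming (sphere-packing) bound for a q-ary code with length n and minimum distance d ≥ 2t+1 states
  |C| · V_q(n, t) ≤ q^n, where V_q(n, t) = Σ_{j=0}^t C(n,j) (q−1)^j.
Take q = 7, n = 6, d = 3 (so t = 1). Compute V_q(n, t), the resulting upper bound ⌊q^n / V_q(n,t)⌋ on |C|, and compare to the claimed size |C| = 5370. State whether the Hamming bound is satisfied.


V_q(n, t) = 37, q^n = 117649, Hamming bound = 3179, |C| = 5370 > bound (violated).

Step 1: Compute V_q(n, t) = Σ_{j=0}^1 C(n, j) (q−1)^j.
  j = 0: C(6,0)·(6)^0 = 1·1 = 1.
  j = 1: C(6,1)·(6)^1 = 6·6 = 36.
  V_q(n, t) = 1 + 36 = 37.
Step 2: q^n = 7^6 = 117649.
Step 3: Hamming bound ⌊q^n / V_q(n,t)⌋ = ⌊117649/37⌋ = 3179.
Step 4: Compare |C| = 5370 to 3179: violated.
The claimed |C| lies above the Hamming bound, so no 7-ary code of length 6 with d ≥ 3 can have 5370 codewords.


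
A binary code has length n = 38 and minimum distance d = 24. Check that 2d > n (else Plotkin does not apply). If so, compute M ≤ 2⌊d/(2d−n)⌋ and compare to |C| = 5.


Plotkin bound M ≤ 4; given |C| = 5 > bound (violated).

Check applicability: 2d = 48, n = 38.
2d − n = 10 > 0, so Plotkin applies.
Compute d/(2d−n) = 24/10 ≈ 2.4000.
⌊d/(2d−n)⌋ = 2.
Plotkin bound: M ≤ 2·2 = 4.
Given |C| = 5, check: VIOLATED.
This |C| is above the Plotkin bound, so no binary code with n = 38, d = 24 and 5 codewords exists.


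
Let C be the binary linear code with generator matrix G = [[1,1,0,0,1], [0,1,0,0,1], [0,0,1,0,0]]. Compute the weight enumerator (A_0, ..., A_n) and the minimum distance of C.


Weight distribution: A_0 = 1, A_1 = 2, A_2 = 2, A_3 = 2, A_4 = 1. Minimum distance d = 1.

Enumerate all 2^3 = 8 messages m ∈ F_2^3.
For each, compute codeword c = mG in F_2^5, then tally its weight.
  m = 000 → c = 00000, weight = 0.
  m = 100 → c = 11001, weight = 3.
  m = 010 → c = 01001, weight = 2.
  m = 110 → c = 10000, weight = 1.
  m = 001 → c = 00100, weight = 1.
  m = 101 → c = 11101, weight = 4.
  m = 011 → c = 01101, weight = 3.
  m = 111 → c = 10100, weight = 2.
Tally weights:
  weight 0: 1 codewords.
  weight 1: 2 codewords.
  weight 2: 2 codewords.
  weight 3: 2 codewords.
  weight 4: 1 codewords.
Minimum distance d = smallest w > 0 with A_w > 0 = 1.
Sanity: Σ A_w = 8 = 2^3 = 8 ✓.


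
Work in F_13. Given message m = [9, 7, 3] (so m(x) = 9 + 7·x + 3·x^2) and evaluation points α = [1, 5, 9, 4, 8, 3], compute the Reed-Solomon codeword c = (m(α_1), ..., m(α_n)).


c = [6, 2, 3, 7, 10, 5]

Message polynomial: m(x) = 9 + 7·x + 3·x^2 (mod 13).
For each evaluation point α_i, compute m(α_i) mod 13:
  α_1 = 1: Horner steps 3 → 10 → 6, so m(1) = 6.
  α_2 = 5: Horner steps 3 → 9 → 2, so m(5) = 2.
  α_3 = 9: Horner steps 3 → 8 → 3, so m(9) = 3.
  α_4 = 4: Horner steps 3 → 6 → 7, so m(4) = 7.
  α_5 = 8: Horner steps 3 → 5 → 10, so m(8) = 10.
  α_6 = 3: Horner steps 3 → 3 → 5, so m(3) = 5.
Codeword c = [6, 2, 3, 7, 10, 5] ∈ F_13^6.


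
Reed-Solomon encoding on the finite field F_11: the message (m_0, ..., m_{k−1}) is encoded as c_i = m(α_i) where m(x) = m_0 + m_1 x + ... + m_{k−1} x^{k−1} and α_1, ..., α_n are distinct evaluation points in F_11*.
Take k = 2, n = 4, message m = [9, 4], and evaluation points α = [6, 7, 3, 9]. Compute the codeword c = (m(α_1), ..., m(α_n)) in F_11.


c = [0, 4, 10, 1]

Message polynomial: m(x) = 9 + 4·x (mod 11).
For each evaluation point α_i, compute m(α_i) mod 11:
  α_1 = 6: Horner steps 4 → 0, so m(6) = 0.
  α_2 = 7: Horner steps 4 → 4, so m(7) = 4.
  α_3 = 3: Horner steps 4 → 10, so m(3) = 10.
  α_4 = 9: Horner steps 4 → 1, so m(9) = 1.
Codeword c = [0, 4, 10, 1] ∈ F_11^4.


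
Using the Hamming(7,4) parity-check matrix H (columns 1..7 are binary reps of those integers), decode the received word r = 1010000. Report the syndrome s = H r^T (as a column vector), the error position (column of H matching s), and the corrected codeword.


s = (0, 1, 0)^T, error position = 2, corrected codeword c = 1110000

Compute s = H r^T mod 2 one row at a time:
  s_1 = 0 + 0 + 0 + 0 = 0 ≡ 0 (mod 2).
  s_2 = 0 + 1 + 0 + 0 = 1 ≡ 1 (mod 2).
  s_3 = 1 + 1 + 0 + 0 = 2 ≡ 0 (mod 2).
s = (0, 1, 0)^T — this equals column 2 of H (binary 010), so error is at position 2.
Correct: flip bit 2 of r = 1010000 to get c = 1110000.


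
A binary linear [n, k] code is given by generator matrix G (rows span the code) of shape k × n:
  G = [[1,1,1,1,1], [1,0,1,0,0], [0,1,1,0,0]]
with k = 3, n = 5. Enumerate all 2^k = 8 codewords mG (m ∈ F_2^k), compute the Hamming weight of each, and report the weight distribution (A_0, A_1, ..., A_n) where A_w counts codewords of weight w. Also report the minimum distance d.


Weight distribution: A_0 = 1, A_2 = 3, A_3 = 3, A_5 = 1. Minimum distance d = 2.

Enumerate all 2^3 = 8 messages m ∈ F_2^3.
For each, compute codeword c = mG in F_2^5, then tally its weight.
  m = 000 → c = 00000, weight = 0.
  m = 100 → c = 11111, weight = 5.
  m = 010 → c = 10100, weight = 2.
  m = 110 → c = 01011, weight = 3.
  m = 001 → c = 01100, weight = 2.
  m = 101 → c = 10011, weight = 3.
  m = 011 → c = 11000, weight = 2.
  m = 111 → c = 00111, weight = 3.
Tally weights:
  weight 0: 1 codewords.
  weight 2: 3 codewords.
  weight 3: 3 codewords.
  weight 5: 1 codewords.
Minimum distance d = smallest w > 0 with A_w > 0 = 2.
Sanity: Σ A_w = 8 = 2^3 = 8 ✓.


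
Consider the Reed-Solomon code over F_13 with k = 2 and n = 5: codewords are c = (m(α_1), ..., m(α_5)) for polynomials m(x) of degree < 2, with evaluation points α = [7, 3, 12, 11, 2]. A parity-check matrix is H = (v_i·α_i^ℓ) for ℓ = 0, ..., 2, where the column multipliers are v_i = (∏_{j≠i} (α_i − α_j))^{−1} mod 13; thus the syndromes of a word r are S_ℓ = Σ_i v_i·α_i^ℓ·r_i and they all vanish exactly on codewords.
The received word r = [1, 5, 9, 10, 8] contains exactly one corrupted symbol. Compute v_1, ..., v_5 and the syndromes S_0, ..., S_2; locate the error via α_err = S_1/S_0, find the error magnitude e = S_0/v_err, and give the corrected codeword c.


S = (10, 7, 1), error at position 5, error magnitude e = 2, c = [1, 5, 9, 10, 6].

Step 1: column multipliers v_i = (∏_{j≠i}(α_i − α_j))^{−1} mod 13.
  i = 1 (α = 7): (7−3)(7−12)(7−11)(7−2) = 4·(−5)·(−4)·5 = 400 ≡ 10, so v_1 = 10^{−1} = 4 (mod 13).
  i = 2 (α = 3): (3−7)(3−12)(3−11)(3−2) = (−4)·(−9)·(−8)·1 = −288 ≡ 11, so v_2 = 11^{−1} = 6 (mod 13).
  i = 3 (α = 12): (12−7)(12−3)(12−11)(12−2) = 5·9·1·10 = 450 ≡ 8, so v_3 = 8^{−1} = 5 (mod 13).
  i = 4 (α = 11): (11−7)(11−3)(11−12)(11−2) = 4·8·(−1)·9 = −288 ≡ 11, so v_4 = 11^{−1} = 6 (mod 13).
  i = 5 (α = 2): (2−7)(2−3)(2−12)(2−11) = (−5)·(−1)·(−10)·(−9) = 450 ≡ 8, so v_5 = 8^{−1} = 5 (mod 13).
  v = [4, 6, 5, 6, 5].
Step 2: syndromes of r = [1, 5, 9, 10, 8] (all sums mod 13).
  S_0 = Σ v_i r_i = 4·1 + 6·5 + 5·9 + 6·10 + 5·8 = 179 ≡ 10.
  S_1 = Σ v_i α_i r_i = 4·7·1 + 6·3·5 + 5·12·9 + 6·11·10 + 5·2·8 = 1398 ≡ 7.
  α_i^2 mod 13 = [10, 9, 1, 4, 4].
  S_2 = Σ v_i α_i^2 r_i = 4·10·1 + 6·9·5 + 5·1·9 + 6·4·10 + 5·4·8 = 755 ≡ 1.
  S = (10, 7, 1) ≠ 0, so r is not a codeword (an error is present).
Step 3: locate the error. For a single error e at position i, S_ℓ = v_i·e·α_i^ℓ, so α_err = S_1/S_0.
  S_0^{−1} = 10^{−1} = 4 (mod 13), so α_err = 7·4 = 28 ≡ 2 = α_5. Error position i = 5.
  Consistency check: S_2/S_1 = 1·2 = 2 ≡ 2 = α_err ✓ (single-error assumption holds).
Step 4: error magnitude e = S_0/v_5 = S_0·∏_{j≠5}(α_5 − α_j) = 10·8 = 80 ≡ 2 (mod 13).
Step 5: correct position 5: c_5 = r_5 − e = 8 − 2 ≡ 6 (mod 13). Hence c = [1, 5, 9, 10, 6].
  Check: interpolating c through the α_i gives m(x) = 8 + 12·x (degree < 2) with m(α_i) = c_i for every i, so c is indeed a codeword.


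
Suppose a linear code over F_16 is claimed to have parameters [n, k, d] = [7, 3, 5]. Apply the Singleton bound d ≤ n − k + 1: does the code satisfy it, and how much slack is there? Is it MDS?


Singleton RHS = n − k + 1 = 5, slack = 0, bound satisfied, MDS.

Singleton bound: d ≤ n − k + 1.
Here n = 7, k = 3, so n − k + 1 = 5.
Given d = 5, check d ≤ 5: YES.
Slack = (n − k + 1) − d = 0.
The code is MDS (slack = 0).
Description: the claimed parameters are [7, 3, 5]_16; such a code would be MDS (meets Singleton bound).


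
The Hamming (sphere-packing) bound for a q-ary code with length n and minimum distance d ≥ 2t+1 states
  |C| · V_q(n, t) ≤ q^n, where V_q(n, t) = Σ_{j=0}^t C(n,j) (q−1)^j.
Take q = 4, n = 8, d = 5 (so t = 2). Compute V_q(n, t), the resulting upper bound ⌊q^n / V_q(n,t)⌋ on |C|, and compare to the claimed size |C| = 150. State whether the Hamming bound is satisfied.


V_q(n, t) = 277, q^n = 65536, Hamming bound = 236, |C| = 150 ≤ bound (satisfied).

Step 1: Compute V_q(n, t) = Σ_{j=0}^2 C(n, j) (q−1)^j.
  j = 0: C(8,0)·(3)^0 = 1·1 = 1.
  j = 1: C(8,1)·(3)^1 = 8·3 = 24.
  j = 2: C(8,2)·(3)^2 = 28·9 = 252.
  V_q(n, t) = 1 + 24 + 252 = 277.
Step 2: q^n = 4^8 = 65536.
Step 3: Hamming bound ⌊q^n / V_q(n,t)⌋ = ⌊65536/277⌋ = 236.
Step 4: Compare |C| = 150 to 236: satisfied.
The claimed |C| lies below the Hamming bound.


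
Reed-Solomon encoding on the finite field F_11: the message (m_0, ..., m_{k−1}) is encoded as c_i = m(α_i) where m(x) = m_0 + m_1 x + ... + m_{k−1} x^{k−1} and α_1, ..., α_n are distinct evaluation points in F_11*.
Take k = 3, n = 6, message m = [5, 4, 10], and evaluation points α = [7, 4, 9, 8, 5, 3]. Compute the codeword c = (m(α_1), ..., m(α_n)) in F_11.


c = [6, 5, 4, 6, 0, 8]

Message polynomial: m(x) = 5 + 4·x + 10·x^2 (mod 11).
For each evaluation point α_i, compute m(α_i) mod 11:
  α_1 = 7: Horner steps 10 → 8 → 6, so m(7) = 6.
  α_2 = 4: Horner steps 10 → 0 → 5, so m(4) = 5.
  α_3 = 9: Horner steps 10 → 6 → 4, so m(9) = 4.
  α_4 = 8: Horner steps 10 → 7 → 6, so m(8) = 6.
  α_5 = 5: Horner steps 10 → 10 → 0, so m(5) = 0.
  α_6 = 3: Horner steps 10 → 1 → 8, so m(3) = 8.
Codeword c = [6, 5, 4, 6, 0, 8] ∈ F_11^6.


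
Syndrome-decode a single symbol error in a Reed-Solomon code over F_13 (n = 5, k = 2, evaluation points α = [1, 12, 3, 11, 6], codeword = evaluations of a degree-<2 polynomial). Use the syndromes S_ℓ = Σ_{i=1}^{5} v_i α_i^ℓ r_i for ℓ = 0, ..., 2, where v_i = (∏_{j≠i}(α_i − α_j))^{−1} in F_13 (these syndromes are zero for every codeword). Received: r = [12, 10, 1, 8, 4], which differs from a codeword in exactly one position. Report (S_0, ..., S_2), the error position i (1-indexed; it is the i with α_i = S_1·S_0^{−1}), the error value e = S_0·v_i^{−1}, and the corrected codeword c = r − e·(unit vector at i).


S = (4, 5, 3), error at position 4, error magnitude e = 12, c = [12, 10, 1, 9, 4].

Step 1: column multipliers v_i = (∏_{j≠i}(α_i − α_j))^{−1} mod 13.
  i = 1 (α = 1): (1−12)(1−3)(1−11)(1−6) = (−11)·(−2)·(−10)·(−5) = 1100 ≡ 8, so v_1 = 8^{−1} = 5 (mod 13).
  i = 2 (α = 12): (12−1)(12−3)(12−11)(12−6) = 11·9·1·6 = 594 ≡ 9, so v_2 = 9^{−1} = 3 (mod 13).
  i = 3 (α = 3): (3−1)(3−12)(3−11)(3−6) = 2·(−9)·(−8)·(−3) = −432 ≡ 10, so v_3 = 10^{−1} = 4 (mod 13).
  i = 4 (α = 11): (11−1)(11−12)(11−3)(11−6) = 10·(−1)·8·5 = −400 ≡ 3, so v_4 = 3^{−1} = 9 (mod 13).
  i = 5 (α = 6): (6−1)(6−12)(6−3)(6−11) = 5·(−6)·3·(−5) = 450 ≡ 8, so v_5 = 8^{−1} = 5 (mod 13).
  v = [5, 3, 4, 9, 5].
Step 2: syndromes of r = [12, 10, 1, 8, 4] (all sums mod 13).
  S_0 = Σ v_i r_i = 5·12 + 3·10 + 4·1 + 9·8 + 5·4 = 186 ≡ 4.
  S_1 = Σ v_i α_i r_i = 5·1·12 + 3·12·10 + 4·3·1 + 9·11·8 + 5·6·4 = 1344 ≡ 5.
  α_i^2 mod 13 = [1, 1, 9, 4, 10].
  S_2 = Σ v_i α_i^2 r_i = 5·1·12 + 3·1·10 + 4·9·1 + 9·4·8 + 5·10·4 = 614 ≡ 3.
  S = (4, 5, 3) ≠ 0, so r is not a codeword (an error is present).
Step 3: locate the error. For a single error e at position i, S_ℓ = v_i·e·α_i^ℓ, so α_err = S_1/S_0.
  S_0^{−1} = 4^{−1} = 10 (mod 13), so α_err = 5·10 = 50 ≡ 11 = α_4. Error position i = 4.
  Consistency check: S_2/S_1 = 3·8 = 24 ≡ 11 = α_err ✓ (single-error assumption holds).
Step 4: error magnitude e = S_0/v_4 = S_0·∏_{j≠4}(α_4 − α_j) = 4·3 = 12 ≡ 12 (mod 13).
Step 5: correct position 4: c_4 = r_4 − e = 8 − 12 ≡ 9 (mod 13). Hence c = [12, 10, 1, 9, 4].
  Check: interpolating c through the α_i gives m(x) = 11 + 1·x (degree < 2) with m(α_i) = c_i for every i, so c is indeed a codeword.


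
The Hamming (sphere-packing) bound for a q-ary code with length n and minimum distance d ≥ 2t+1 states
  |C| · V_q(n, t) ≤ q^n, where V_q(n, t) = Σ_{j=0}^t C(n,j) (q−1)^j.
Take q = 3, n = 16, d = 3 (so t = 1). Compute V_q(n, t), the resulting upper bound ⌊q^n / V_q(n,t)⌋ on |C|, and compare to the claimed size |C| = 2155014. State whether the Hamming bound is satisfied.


V_q(n, t) = 33, q^n = 43046721, Hamming bound = 1304446, |C| = 2155014 > bound (violated).

Step 1: Compute V_q(n, t) = Σ_{j=0}^1 C(n, j) (q−1)^j.
  j = 0: C(16,0)·(2)^0 = 1·1 = 1.
  j = 1: C(16,1)·(2)^1 = 16·2 = 32.
  V_q(n, t) = 1 + 32 = 33.
Step 2: q^n = 3^16 = 43046721.
Step 3: Hamming bound ⌊q^n / V_q(n,t)⌋ = ⌊43046721/33⌋ = 1304446.
Step 4: Compare |C| = 2155014 to 1304446: violated.
The claimed |C| lies above the Hamming bound, so no 3-ary code of length 16 with d ≥ 3 can have 2155014 codewords.


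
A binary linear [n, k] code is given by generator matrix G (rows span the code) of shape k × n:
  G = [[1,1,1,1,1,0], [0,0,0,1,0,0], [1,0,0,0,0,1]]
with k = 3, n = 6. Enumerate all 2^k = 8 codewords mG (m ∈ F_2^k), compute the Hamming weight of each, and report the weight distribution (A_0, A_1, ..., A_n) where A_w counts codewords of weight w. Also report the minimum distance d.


Weight distribution: A_0 = 1, A_1 = 1, A_2 = 1, A_3 = 1, A_4 = 2, A_5 = 2. Minimum distance d = 1.

Enumerate all 2^3 = 8 messages m ∈ F_2^3.
For each, compute codeword c = mG in F_2^6, then tally its weight.
  m = 000 → c = 000000, weight = 0.
  m = 100 → c = 111110, weight = 5.
  m = 010 → c = 000100, weight = 1.
  m = 110 → c = 111010, weight = 4.
  m = 001 → c = 100001, weight = 2.
  m = 101 → c = 011111, weight = 5.
  m = 011 → c = 100101, weight = 3.
  m = 111 → c = 011011, weight = 4.
Tally weights:
  weight 0: 1 codewords.
  weight 1: 1 codewords.
  weight 2: 1 codewords.
  weight 3: 1 codewords.
  weight 4: 2 codewords.
  weight 5: 2 codewords.
Minimum distance d = smallest w > 0 with A_w > 0 = 1.
Sanity: Σ A_w = 8 = 2^3 = 8 ✓.


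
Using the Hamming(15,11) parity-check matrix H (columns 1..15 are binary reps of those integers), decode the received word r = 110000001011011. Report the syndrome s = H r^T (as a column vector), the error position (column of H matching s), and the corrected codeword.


s = (1, 1, 0, 0)^T, error position = 12, corrected codeword c = 110000001010011

Compute s = H r^T mod 2 one row at a time:
  s_1 = 0 + 1 + 0 + 1 + 1 + 0 + 1 + 1 = 5 ≡ 1 (mod 2).
  s_2 = 0 + 0 + 0 + 0 + 1 + 0 + 1 + 1 = 3 ≡ 1 (mod 2).
  s_3 = 1 + 0 + 0 + 0 + 0 + 1 + 1 + 1 = 4 ≡ 0 (mod 2).
  s_4 = 1 + 0 + 0 + 0 + 1 + 1 + 0 + 1 = 4 ≡ 0 (mod 2).
s = (1, 1, 0, 0)^T — this equals column 12 of H (binary 1100), so error is at position 12.
Correct: flip bit 12 of r = 110000001011011 to get c = 110000001010011.


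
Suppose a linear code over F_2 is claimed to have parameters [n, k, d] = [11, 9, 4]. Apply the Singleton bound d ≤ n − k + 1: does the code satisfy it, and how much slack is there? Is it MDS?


Singleton RHS = n − k + 1 = 3, slack = -1, bound violated (no such code; not MDS).

Singleton bound: d ≤ n − k + 1.
Here n = 11, k = 9, so n − k + 1 = 3.
Given d = 4, check d ≤ 3: NO.
Slack = (n − k + 1) − d = -1.
The slack is negative: d = 4 exceeds n − k + 1 = 3 by 1, so the Singleton bound is violated and no linear [11, 9, 4]_2 code can exist. In particular it is not MDS (MDS requires d = n − k + 1 exactly).
Description: the claimed parameters are [11, 9, 4]_2; such a code would be impossible (violates the Singleton bound).


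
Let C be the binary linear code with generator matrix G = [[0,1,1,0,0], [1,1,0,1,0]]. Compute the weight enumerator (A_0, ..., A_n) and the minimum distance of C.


Weight distribution: A_0 = 1, A_2 = 1, A_3 = 2. Minimum distance d = 2.

Enumerate all 2^2 = 4 messages m ∈ F_2^2.
For each, compute codeword c = mG in F_2^5, then tally its weight.
  m = 00 → c = 00000, weight = 0.
  m = 10 → c = 01100, weight = 2.
  m = 01 → c = 11010, weight = 3.
  m = 11 → c = 10110, weight = 3.
Tally weights:
  weight 0: 1 codewords.
  weight 2: 1 codewords.
  weight 3: 2 codewords.
Minimum distance d = smallest w > 0 with A_w > 0 = 2.
Sanity: Σ A_w = 4 = 2^2 = 4 ✓.


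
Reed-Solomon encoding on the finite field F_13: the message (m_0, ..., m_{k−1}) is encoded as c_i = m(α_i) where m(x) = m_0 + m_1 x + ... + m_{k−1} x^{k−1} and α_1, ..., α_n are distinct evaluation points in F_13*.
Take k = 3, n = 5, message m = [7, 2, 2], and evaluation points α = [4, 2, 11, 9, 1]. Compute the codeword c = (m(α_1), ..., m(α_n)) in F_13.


c = [8, 6, 11, 5, 11]

Message polynomial: m(x) = 7 + 2·x + 2·x^2 (mod 13).
For each evaluation point α_i, compute m(α_i) mod 13:
  α_1 = 4: Horner steps 2 → 10 → 8, so m(4) = 8.
  α_2 = 2: Horner steps 2 → 6 → 6, so m(2) = 6.
  α_3 = 11: Horner steps 2 → 11 → 11, so m(11) = 11.
  α_4 = 9: Horner steps 2 → 7 → 5, so m(9) = 5.
  α_5 = 1: Horner steps 2 → 4 → 11, so m(1) = 11.
Codeword c = [8, 6, 11, 5, 11] ∈ F_13^5.


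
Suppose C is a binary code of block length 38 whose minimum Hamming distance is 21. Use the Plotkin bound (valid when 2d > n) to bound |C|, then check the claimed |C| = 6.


Plotkin bound M ≤ 10; given |C| = 6 ≤ bound (satisfied).

Check applicability: 2d = 42, n = 38.
2d − n = 4 > 0, so Plotkin applies.
Compute d/(2d−n) = 21/4 ≈ 5.2500.
⌊d/(2d−n)⌋ = 5.
Plotkin bound: M ≤ 2·5 = 10.
Given |C| = 6, check: satisfied.
This |C| is below the Plotkin bound.


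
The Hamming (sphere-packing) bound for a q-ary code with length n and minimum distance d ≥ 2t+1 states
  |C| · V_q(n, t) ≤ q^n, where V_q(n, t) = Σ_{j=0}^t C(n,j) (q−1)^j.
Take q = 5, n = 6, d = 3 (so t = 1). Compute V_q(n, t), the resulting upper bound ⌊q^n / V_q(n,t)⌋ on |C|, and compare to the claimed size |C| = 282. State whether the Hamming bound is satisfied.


V_q(n, t) = 25, q^n = 15625, Hamming bound = 625, |C| = 282 ≤ bound (satisfied).

Step 1: Compute V_q(n, t) = Σ_{j=0}^1 C(n, j) (q−1)^j.
  j = 0: C(6,0)·(4)^0 = 1·1 = 1.
  j = 1: C(6,1)·(4)^1 = 6·4 = 24.
  V_q(n, t) = 1 + 24 = 25.
Step 2: q^n = 5^6 = 15625.
Step 3: Hamming bound ⌊q^n / V_q(n,t)⌋ = ⌊15625/25⌋ = 625.
Step 4: Compare |C| = 282 to 625: satisfied.
The claimed |C| lies below the Hamming bound.


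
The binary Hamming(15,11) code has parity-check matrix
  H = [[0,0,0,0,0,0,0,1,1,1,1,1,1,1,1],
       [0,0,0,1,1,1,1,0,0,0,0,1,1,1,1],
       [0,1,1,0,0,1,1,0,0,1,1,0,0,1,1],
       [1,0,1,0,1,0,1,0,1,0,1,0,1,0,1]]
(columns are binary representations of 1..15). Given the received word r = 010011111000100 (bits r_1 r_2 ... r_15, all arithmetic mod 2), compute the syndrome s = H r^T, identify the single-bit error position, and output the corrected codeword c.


s = (1, 0, 1, 0)^T, error position = 10, corrected codeword c = 010011111100100

Compute s = H r^T mod 2 one row at a time:
  s_1 = 1 + 1 + 0 + 0 + 0 + 1 + 0 + 0 = 3 ≡ 1 (mod 2).
  s_2 = 0 + 1 + 1 + 1 + 0 + 1 + 0 + 0 = 4 ≡ 0 (mod 2).
  s_3 = 1 + 0 + 1 + 1 + 0 + 0 + 0 + 0 = 3 ≡ 1 (mod 2).
  s_4 = 0 + 0 + 1 + 1 + 1 + 0 + 1 + 0 = 4 ≡ 0 (mod 2).
s = (1, 0, 1, 0)^T — this equals column 10 of H (binary 1010), so error is at position 10.
Correct: flip bit 10 of r = 010011111000100 to get c = 010011111100100.


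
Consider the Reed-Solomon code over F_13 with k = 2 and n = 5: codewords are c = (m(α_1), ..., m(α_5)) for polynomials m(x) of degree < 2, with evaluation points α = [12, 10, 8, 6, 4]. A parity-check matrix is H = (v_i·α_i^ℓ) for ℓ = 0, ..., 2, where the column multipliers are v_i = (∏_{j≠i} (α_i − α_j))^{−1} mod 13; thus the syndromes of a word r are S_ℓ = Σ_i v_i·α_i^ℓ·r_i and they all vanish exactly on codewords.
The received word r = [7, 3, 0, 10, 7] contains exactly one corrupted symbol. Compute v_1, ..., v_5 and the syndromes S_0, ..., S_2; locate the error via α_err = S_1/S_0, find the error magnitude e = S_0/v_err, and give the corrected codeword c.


S = (2, 11, 2), error at position 1, error magnitude e = 1, c = [6, 3, 0, 10, 7].

Step 1: column multipliers v_i = (∏_{j≠i}(α_i − α_j))^{−1} mod 13.
  i = 1 (α = 12): (12−10)(12−8)(12−6)(12−4) = 2·4·6·8 = 384 ≡ 7, so v_1 = 7^{−1} = 2 (mod 13).
  i = 2 (α = 10): (10−12)(10−8)(10−6)(10−4) = (−2)·2·4·6 = −96 ≡ 8, so v_2 = 8^{−1} = 5 (mod 13).
  i = 3 (α = 8): (8−12)(8−10)(8−6)(8−4) = (−4)·(−2)·2·4 = 64 ≡ 12, so v_3 = 12^{−1} = 12 (mod 13).
  i = 4 (α = 6): (6−12)(6−10)(6−8)(6−4) = (−6)·(−4)·(−2)·2 = −96 ≡ 8, so v_4 = 8^{−1} = 5 (mod 13).
  i = 5 (α = 4): (4−12)(4−10)(4−8)(4−6) = (−8)·(−6)·(−4)·(−2) = 384 ≡ 7, so v_5 = 7^{−1} = 2 (mod 13).
  v = [2, 5, 12, 5, 2].
Step 2: syndromes of r = [7, 3, 0, 10, 7] (all sums mod 13).
  S_0 = Σ v_i r_i = 2·7 + 5·3 + 12·0 + 5·10 + 2·7 = 93 ≡ 2.
  S_1 = Σ v_i α_i r_i = 2·12·7 + 5·10·3 + 12·8·0 + 5·6·10 + 2·4·7 = 674 ≡ 11.
  α_i^2 mod 13 = [1, 9, 12, 10, 3].
  S_2 = Σ v_i α_i^2 r_i = 2·1·7 + 5·9·3 + 12·12·0 + 5·10·10 + 2·3·7 = 691 ≡ 2.
  S = (2, 11, 2) ≠ 0, so r is not a codeword (an error is present).
Step 3: locate the error. For a single error e at position i, S_ℓ = v_i·e·α_i^ℓ, so α_err = S_1/S_0.
  S_0^{−1} = 2^{−1} = 7 (mod 13), so α_err = 11·7 = 77 ≡ 12 = α_1. Error position i = 1.
  Consistency check: S_2/S_1 = 2·6 = 12 ≡ 12 = α_err ✓ (single-error assumption holds).
Step 4: error magnitude e = S_0/v_1 = S_0·∏_{j≠1}(α_1 − α_j) = 2·7 = 14 ≡ 1 (mod 13).
Step 5: correct position 1: c_1 = r_1 − e = 7 − 1 ≡ 6 (mod 13). Hence c = [6, 3, 0, 10, 7].
  Check: interpolating c through the α_i gives m(x) = 1 + 8·x (degree < 2) with m(α_i) = c_i for every i, so c is indeed a codeword.


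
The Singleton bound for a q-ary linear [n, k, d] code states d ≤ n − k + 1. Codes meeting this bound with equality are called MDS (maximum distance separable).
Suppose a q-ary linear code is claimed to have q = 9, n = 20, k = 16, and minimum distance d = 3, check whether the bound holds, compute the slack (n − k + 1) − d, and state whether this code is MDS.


Singleton RHS = n − k + 1 = 5, slack = 2, bound satisfied, not MDS.

Singleton bound: d ≤ n − k + 1.
Here n = 20, k = 16, so n − k + 1 = 5.
Given d = 3, check d ≤ 5: YES.
Slack = (n − k + 1) − d = 2.
The code is NOT MDS (slack = 2 > 0).
Description: the claimed parameters are [20, 16, 3]_9; such a code would be non-MDS.


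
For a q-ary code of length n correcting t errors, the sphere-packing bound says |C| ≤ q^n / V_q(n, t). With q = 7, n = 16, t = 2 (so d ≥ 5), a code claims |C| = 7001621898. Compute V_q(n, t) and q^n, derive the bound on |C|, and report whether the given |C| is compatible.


V_q(n, t) = 4417, q^n = 33232930569601, Hamming bound = 7523869270, |C| = 7001621898 ≤ bound (satisfied).

Step 1: Compute V_q(n, t) = Σ_{j=0}^2 C(n, j) (q−1)^j.
  j = 0: C(16,0)·(6)^0 = 1·1 = 1.
  j = 1: C(16,1)·(6)^1 = 16·6 = 96.
  j = 2: C(16,2)·(6)^2 = 120·36 = 4320.
  V_q(n, t) = 1 + 96 + 4320 = 4417.
Step 2: q^n = 7^16 = 33232930569601.
Step 3: Hamming bound ⌊q^n / V_q(n,t)⌋ = ⌊33232930569601/4417⌋ = 7523869270.
Step 4: Compare |C| = 7001621898 to 7523869270: satisfied.
The claimed |C| lies below the Hamming bound.


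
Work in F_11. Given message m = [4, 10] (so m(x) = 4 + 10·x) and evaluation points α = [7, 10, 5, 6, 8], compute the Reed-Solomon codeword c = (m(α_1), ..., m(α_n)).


c = [8, 5, 10, 9, 7]

Message polynomial: m(x) = 4 + 10·x (mod 11).
For each evaluation point α_i, compute m(α_i) mod 11:
  α_1 = 7: Horner steps 10 → 8, so m(7) = 8.
  α_2 = 10: Horner steps 10 → 5, so m(10) = 5.
  α_3 = 5: Horner steps 10 → 10, so m(5) = 10.
  α_4 = 6: Horner steps 10 → 9, so m(6) = 9.
  α_5 = 8: Horner steps 10 → 7, so m(8) = 7.
Codeword c = [8, 5, 10, 9, 7] ∈ F_11^5.


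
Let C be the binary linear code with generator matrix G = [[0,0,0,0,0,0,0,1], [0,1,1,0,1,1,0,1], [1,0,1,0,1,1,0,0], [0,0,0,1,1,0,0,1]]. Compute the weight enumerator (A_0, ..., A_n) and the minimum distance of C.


Weight distribution: A_0 = 1, A_1 = 1, A_2 = 2, A_3 = 2, A_4 = 5, A_5 = 5. Minimum distance d = 1.

Enumerate all 2^4 = 16 messages m ∈ F_2^4.
For each, compute codeword c = mG in F_2^8, then tally its weight.
  m = 0000 → c = 00000000, weight = 0.
  m = 1000 → c = 00000001, weight = 1.
  m = 0100 → c = 01101101, weight = 5.
  m = 1100 → c = 01101100, weight = 4.
  m = 0010 → c = 10101100, weight = 4.
  m = 1010 → c = 10101101, weight = 5.
  m = 0110 → c = 11000001, weight = 3.
  m = 1110 → c = 11000000, weight = 2.
  m = 0001 → c = 00011001, weight = 3.
  m = 1001 → c = 00011000, weight = 2.
  m = 0101 → c = 01110100, weight = 4.
  m = 1101 → c = 01110101, weight = 5.
  m = 0011 → c = 10110101, weight = 5.
  m = 1011 → c = 10110100, weight = 4.
  m = 0111 → c = 11011000, weight = 4.
  m = 1111 → c = 11011001, weight = 5.
Tally weights:
  weight 0: 1 codewords.
  weight 1: 1 codewords.
  weight 2: 2 codewords.
  weight 3: 2 codewords.
  weight 4: 5 codewords.
  weight 5: 5 codewords.
Minimum distance d = smallest w > 0 with A_w > 0 = 1.
Sanity: Σ A_w = 16 = 2^4 = 16 ✓.


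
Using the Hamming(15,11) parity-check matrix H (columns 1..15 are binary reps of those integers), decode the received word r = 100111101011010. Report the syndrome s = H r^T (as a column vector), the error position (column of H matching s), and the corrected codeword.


s = (0, 0, 0, 1)^T, error position = 1, corrected codeword c = 000111101011010

Compute s = H r^T mod 2 one row at a time:
  s_1 = 0 + 1 + 0 + 1 + 1 + 0 + 1 + 0 = 4 ≡ 0 (mod 2).
  s_2 = 1 + 1 + 1 + 1 + 1 + 0 + 1 + 0 = 6 ≡ 0 (mod 2).
  s_3 = 0 + 0 + 1 + 1 + 0 + 1 + 1 + 0 = 4 ≡ 0 (mod 2).
  s_4 = 1 + 0 + 1 + 1 + 1 + 1 + 0 + 0 = 5 ≡ 1 (mod 2).
s = (0, 0, 0, 1)^T — this equals column 1 of H (binary 0001), so error is at position 1.
Correct: flip bit 1 of r = 100111101011010 to get c = 000111101011010.


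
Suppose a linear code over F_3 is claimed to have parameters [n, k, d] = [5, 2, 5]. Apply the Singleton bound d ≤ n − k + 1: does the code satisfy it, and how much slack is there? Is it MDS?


Singleton RHS = n − k + 1 = 4, slack = -1, bound violated (no such code; not MDS).

Singleton bound: d ≤ n − k + 1.
Here n = 5, k = 2, so n − k + 1 = 4.
Given d = 5, check d ≤ 4: NO.
Slack = (n − k + 1) − d = -1.
The slack is negative: d = 5 exceeds n − k + 1 = 4 by 1, so the Singleton bound is violated and no linear [5, 2, 5]_3 code can exist. In particular it is not MDS (MDS requires d = n − k + 1 exactly).
Description: the claimed parameters are [5, 2, 5]_3; such a code would be impossible (violates the Singleton bound).


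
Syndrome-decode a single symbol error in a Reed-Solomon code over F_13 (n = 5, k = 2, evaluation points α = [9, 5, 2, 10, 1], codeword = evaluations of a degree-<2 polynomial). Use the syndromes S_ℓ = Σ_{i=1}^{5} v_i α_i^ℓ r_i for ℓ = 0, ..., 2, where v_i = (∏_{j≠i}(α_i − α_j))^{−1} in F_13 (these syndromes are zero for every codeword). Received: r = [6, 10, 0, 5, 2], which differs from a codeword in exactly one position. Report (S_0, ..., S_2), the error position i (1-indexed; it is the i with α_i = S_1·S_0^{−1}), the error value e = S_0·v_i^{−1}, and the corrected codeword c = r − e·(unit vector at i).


S = (7, 7, 7), error at position 5, error magnitude e = 1, c = [6, 10, 0, 5, 1].

Step 1: column multipliers v_i = (∏_{j≠i}(α_i − α_j))^{−1} mod 13.
  i = 1 (α = 9): (9−5)(9−2)(9−10)(9−1) = 4·7·(−1)·8 = −224 ≡ 10, so v_1 = 10^{−1} = 4 (mod 13).
  i = 2 (α = 5): (5−9)(5−2)(5−10)(5−1) = (−4)·3·(−5)·4 = 240 ≡ 6, so v_2 = 6^{−1} = 11 (mod 13).
  i = 3 (α = 2): (2−9)(2−5)(2−10)(2−1) = (−7)·(−3)·(−8)·1 = −168 ≡ 1, so v_3 = 1^{−1} = 1 (mod 13).
  i = 4 (α = 10): (10−9)(10−5)(10−2)(10−1) = 1·5·8·9 = 360 ≡ 9, so v_4 = 9^{−1} = 3 (mod 13).
  i = 5 (α = 1): (1−9)(1−5)(1−2)(1−10) = (−8)·(−4)·(−1)·(−9) = 288 ≡ 2, so v_5 = 2^{−1} = 7 (mod 13).
  v = [4, 11, 1, 3, 7].
Step 2: syndromes of r = [6, 10, 0, 5, 2] (all sums mod 13).
  S_0 = Σ v_i r_i = 4·6 + 11·10 + 1·0 + 3·5 + 7·2 = 163 ≡ 7.
  S_1 = Σ v_i α_i r_i = 4·9·6 + 11·5·10 + 1·2·0 + 3·10·5 + 7·1·2 = 930 ≡ 7.
  α_i^2 mod 13 = [3, 12, 4, 9, 1].
  S_2 = Σ v_i α_i^2 r_i = 4·3·6 + 11·12·10 + 1·4·0 + 3·9·5 + 7·1·2 = 1541 ≡ 7.
  S = (7, 7, 7) ≠ 0, so r is not a codeword (an error is present).
Step 3: locate the error. For a single error e at position i, S_ℓ = v_i·e·α_i^ℓ, so α_err = S_1/S_0.
  S_0^{−1} = 7^{−1} = 2 (mod 13), so α_err = 7·2 = 14 ≡ 1 = α_5. Error position i = 5.
  Consistency check: S_2/S_1 = 7·2 = 14 ≡ 1 = α_err ✓ (single-error assumption holds).
Step 4: error magnitude e = S_0/v_5 = S_0·∏_{j≠5}(α_5 − α_j) = 7·2 = 14 ≡ 1 (mod 13).
Step 5: correct position 5: c_5 = r_5 − e = 2 − 1 ≡ 1 (mod 13). Hence c = [6, 10, 0, 5, 1].
  Check: interpolating c through the α_i gives m(x) = 2 + 12·x (degree < 2) with m(α_i) = c_i for every i, so c is indeed a codeword.


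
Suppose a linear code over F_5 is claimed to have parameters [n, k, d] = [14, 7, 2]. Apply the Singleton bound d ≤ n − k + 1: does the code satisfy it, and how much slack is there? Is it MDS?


Singleton RHS = n − k + 1 = 8, slack = 6, bound satisfied, not MDS.

Singleton bound: d ≤ n − k + 1.
Here n = 14, k = 7, so n − k + 1 = 8.
Given d = 2, check d ≤ 8: YES.
Slack = (n − k + 1) − d = 6.
The code is NOT MDS (slack = 6 > 0).
Description: the claimed parameters are [14, 7, 2]_5; such a code would be non-MDS.


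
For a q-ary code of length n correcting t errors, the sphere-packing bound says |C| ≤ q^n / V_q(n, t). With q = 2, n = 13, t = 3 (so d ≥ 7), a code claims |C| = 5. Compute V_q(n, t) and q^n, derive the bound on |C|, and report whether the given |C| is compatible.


V_q(n, t) = 378, q^n = 8192, Hamming bound = 21, |C| = 5 ≤ bound (satisfied).

Step 1: Compute V_q(n, t) = Σ_{j=0}^3 C(n, j) (q−1)^j.
  j = 0: C(13,0)·(1)^0 = 1·1 = 1.
  j = 1: C(13,1)·(1)^1 = 13·1 = 13.
  j = 2: C(13,2)·(1)^2 = 78·1 = 78.
  j = 3: C(13,3)·(1)^3 = 286·1 = 286.
  V_q(n, t) = 1 + 13 + 78 + 286 = 378.
Step 2: q^n = 2^13 = 8192.
Step 3: Hamming bound ⌊q^n / V_q(n,t)⌋ = ⌊8192/378⌋ = 21.
Step 4: Compare |C| = 5 to 21: satisfied.
The claimed |C| lies below the Hamming bound.


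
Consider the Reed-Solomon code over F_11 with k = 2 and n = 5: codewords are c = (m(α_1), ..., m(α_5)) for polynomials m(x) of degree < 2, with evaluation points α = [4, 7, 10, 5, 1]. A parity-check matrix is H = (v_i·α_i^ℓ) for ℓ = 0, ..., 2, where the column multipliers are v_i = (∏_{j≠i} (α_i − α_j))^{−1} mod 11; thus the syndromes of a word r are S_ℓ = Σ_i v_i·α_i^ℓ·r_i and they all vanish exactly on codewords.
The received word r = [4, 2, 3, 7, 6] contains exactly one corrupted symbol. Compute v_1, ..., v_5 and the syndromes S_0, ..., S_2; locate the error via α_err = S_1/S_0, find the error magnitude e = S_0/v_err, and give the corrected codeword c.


S = (2, 9, 2), error at position 3, error magnitude e = 3, c = [4, 2, 0, 7, 6].

Step 1: column multipliers v_i = (∏_{j≠i}(α_i − α_j))^{−1} mod 11.
  i = 1 (α = 4): (4−7)(4−10)(4−5)(4−1) = (−3)·(−6)·(−1)·3 = −54 ≡ 1, so v_1 = 1^{−1} = 1 (mod 11).
  i = 2 (α = 7): (7−4)(7−10)(7−5)(7−1) = 3·(−3)·2·6 = −108 ≡ 2, so v_2 = 2^{−1} = 6 (mod 11).
  i = 3 (α = 10): (10−4)(10−7)(10−5)(10−1) = 6·3·5·9 = 810 ≡ 7, so v_3 = 7^{−1} = 8 (mod 11).
  i = 4 (α = 5): (5−4)(5−7)(5−10)(5−1) = 1·(−2)·(−5)·4 = 40 ≡ 7, so v_4 = 7^{−1} = 8 (mod 11).
  i = 5 (α = 1): (1−4)(1−7)(1−10)(1−5) = (−3)·(−6)·(−9)·(−4) = 648 ≡ 10, so v_5 = 10^{−1} = 10 (mod 11).
  v = [1, 6, 8, 8, 10].
Step 2: syndromes of r = [4, 2, 3, 7, 6] (all sums mod 11).
  S_0 = Σ v_i r_i = 1·4 + 6·2 + 8·3 + 8·7 + 10·6 = 156 ≡ 2.
  S_1 = Σ v_i α_i r_i = 1·4·4 + 6·7·2 + 8·10·3 + 8·5·7 + 10·1·6 = 680 ≡ 9.
  α_i^2 mod 11 = [5, 5, 1, 3, 1].
  S_2 = Σ v_i α_i^2 r_i = 1·5·4 + 6·5·2 + 8·1·3 + 8·3·7 + 10·1·6 = 332 ≡ 2.
  S = (2, 9, 2) ≠ 0, so r is not a codeword (an error is present).
Step 3: locate the error. For a single error e at position i, S_ℓ = v_i·e·α_i^ℓ, so α_err = S_1/S_0.
  S_0^{−1} = 2^{−1} = 6 (mod 11), so α_err = 9·6 = 54 ≡ 10 = α_3. Error position i = 3.
  Consistency check: S_2/S_1 = 2·5 = 10 ≡ 10 = α_err ✓ (single-error assumption holds).
Step 4: error magnitude e = S_0/v_3 = S_0·∏_{j≠3}(α_3 − α_j) = 2·7 = 14 ≡ 3 (mod 11).
Step 5: correct position 3: c_3 = r_3 − e = 3 − 3 ≡ 0 (mod 11). Hence c = [4, 2, 0, 7, 6].
  Check: interpolating c through the α_i gives m(x) = 3 + 3·x (degree < 2) with m(α_i) = c_i for every i, so c is indeed a codeword.


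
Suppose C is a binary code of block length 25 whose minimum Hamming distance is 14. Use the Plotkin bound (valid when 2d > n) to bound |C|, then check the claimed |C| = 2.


Plotkin bound M ≤ 8; given |C| = 2 ≤ bound (satisfied).

Check applicability: 2d = 28, n = 25.
2d − n = 3 > 0, so Plotkin applies.
Compute d/(2d−n) = 14/3 ≈ 4.6667.
⌊d/(2d−n)⌋ = 4.
Plotkin bound: M ≤ 2·4 = 8.
Given |C| = 2, check: satisfied.
This |C| is below the Plotkin bound.


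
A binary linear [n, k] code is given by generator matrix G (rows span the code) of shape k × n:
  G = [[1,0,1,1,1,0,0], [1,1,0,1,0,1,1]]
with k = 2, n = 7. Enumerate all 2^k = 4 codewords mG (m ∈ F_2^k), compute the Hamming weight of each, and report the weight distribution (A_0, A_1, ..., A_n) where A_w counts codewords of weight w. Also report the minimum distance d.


Weight distribution: A_0 = 1, A_4 = 1, A_5 = 2. Minimum distance d = 4.

Enumerate all 2^2 = 4 messages m ∈ F_2^2.
For each, compute codeword c = mG in F_2^7, then tally its weight.
  m = 00 → c = 0000000, weight = 0.
  m = 10 → c = 1011100, weight = 4.
  m = 01 → c = 1101011, weight = 5.
  m = 11 → c = 0110111, weight = 5.
Tally weights:
  weight 0: 1 codewords.
  weight 4: 1 codewords.
  weight 5: 2 codewords.
Minimum distance d = smallest w > 0 with A_w > 0 = 4.
Sanity: Σ A_w = 4 = 2^2 = 4 ✓.


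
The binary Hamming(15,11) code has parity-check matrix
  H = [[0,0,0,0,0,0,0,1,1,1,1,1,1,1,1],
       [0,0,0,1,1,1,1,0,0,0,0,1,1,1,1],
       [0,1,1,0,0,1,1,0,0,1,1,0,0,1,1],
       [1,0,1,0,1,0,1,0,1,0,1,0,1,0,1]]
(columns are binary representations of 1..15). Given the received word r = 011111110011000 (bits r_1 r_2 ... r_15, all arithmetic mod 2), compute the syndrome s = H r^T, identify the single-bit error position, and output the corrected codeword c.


s = (1, 1, 1, 0)^T, error position = 14, corrected codeword c = 011111110011010

Compute s = H r^T mod 2 one row at a time:
  s_1 = 1 + 0 + 0 + 1 + 1 + 0 + 0 + 0 = 3 ≡ 1 (mod 2).
  s_2 = 1 + 1 + 1 + 1 + 1 + 0 + 0 + 0 = 5 ≡ 1 (mod 2).
  s_3 = 1 + 1 + 1 + 1 + 0 + 1 + 0 + 0 = 5 ≡ 1 (mod 2).
  s_4 = 0 + 1 + 1 + 1 + 0 + 1 + 0 + 0 = 4 ≡ 0 (mod 2).
s = (1, 1, 1, 0)^T — this equals column 14 of H (binary 1110), so error is at position 14.
Correct: flip bit 14 of r = 011111110011000 to get c = 011111110011010.


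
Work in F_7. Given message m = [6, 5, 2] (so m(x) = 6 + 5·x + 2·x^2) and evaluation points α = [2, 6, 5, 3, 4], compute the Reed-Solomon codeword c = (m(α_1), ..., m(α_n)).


c = [3, 3, 4, 4, 2]

Message polynomial: m(x) = 6 + 5·x + 2·x^2 (mod 7).
For each evaluation point α_i, compute m(α_i) mod 7:
  α_1 = 2: Horner steps 2 → 2 → 3, so m(2) = 3.
  α_2 = 6: Horner steps 2 → 3 → 3, so m(6) = 3.
  α_3 = 5: Horner steps 2 → 1 → 4, so m(5) = 4.
  α_4 = 3: Horner steps 2 → 4 → 4, so m(3) = 4.
  α_5 = 4: Horner steps 2 → 6 → 2, so m(4) = 2.
Codeword c = [3, 3, 4, 4, 2] ∈ F_7^5.


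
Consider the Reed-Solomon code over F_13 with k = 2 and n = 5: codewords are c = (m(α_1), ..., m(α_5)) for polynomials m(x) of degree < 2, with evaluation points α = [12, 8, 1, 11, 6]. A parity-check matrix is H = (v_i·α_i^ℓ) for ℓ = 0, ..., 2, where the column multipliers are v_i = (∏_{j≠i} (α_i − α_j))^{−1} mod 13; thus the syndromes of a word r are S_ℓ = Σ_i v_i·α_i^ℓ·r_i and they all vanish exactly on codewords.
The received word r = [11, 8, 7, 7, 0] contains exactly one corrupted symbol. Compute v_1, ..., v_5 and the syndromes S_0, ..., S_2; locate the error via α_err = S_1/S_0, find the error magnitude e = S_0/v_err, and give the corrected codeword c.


S = (7, 7, 7), error at position 3, error magnitude e = 1, c = [11, 8, 6, 7, 0].

Step 1: column multipliers v_i = (∏_{j≠i}(α_i − α_j))^{−1} mod 13.
  i = 1 (α = 12): (12−8)(12−1)(12−11)(12−6) = 4·11·1·6 = 264 ≡ 4, so v_1 = 4^{−1} = 10 (mod 13).
  i = 2 (α = 8): (8−12)(8−1)(8−11)(8−6) = (−4)·7·(−3)·2 = 168 ≡ 12, so v_2 = 12^{−1} = 12 (mod 13).
  i = 3 (α = 1): (1−12)(1−8)(1−11)(1−6) = (−11)·(−7)·(−10)·(−5) = 3850 ≡ 2, so v_3 = 2^{−1} = 7 (mod 13).
  i = 4 (α = 11): (11−12)(11−8)(11−1)(11−6) = (−1)·3·10·5 = −150 ≡ 6, so v_4 = 6^{−1} = 11 (mod 13).
  i = 5 (α = 6): (6−12)(6−8)(6−1)(6−11) = (−6)·(−2)·5·(−5) = −300 ≡ 12, so v_5 = 12^{−1} = 12 (mod 13).
  v = [10, 12, 7, 11, 12].
Step 2: syndromes of r = [11, 8, 7, 7, 0] (all sums mod 13).
  S_0 = Σ v_i r_i = 10·11 + 12·8 + 7·7 + 11·7 + 12·0 = 332 ≡ 7.
  S_1 = Σ v_i α_i r_i = 10·12·11 + 12·8·8 + 7·1·7 + 11·11·7 + 12·6·0 = 2984 ≡ 7.
  α_i^2 mod 13 = [1, 12, 1, 4, 10].
  S_2 = Σ v_i α_i^2 r_i = 10·1·11 + 12·12·8 + 7·1·7 + 11·4·7 + 12·10·0 = 1619 ≡ 7.
  S = (7, 7, 7) ≠ 0, so r is not a codeword (an error is present).
Step 3: locate the error. For a single error e at position i, S_ℓ = v_i·e·α_i^ℓ, so α_err = S_1/S_0.
  S_0^{−1} = 7^{−1} = 2 (mod 13), so α_err = 7·2 = 14 ≡ 1 = α_3. Error position i = 3.
  Consistency check: S_2/S_1 = 7·2 = 14 ≡ 1 = α_err ✓ (single-error assumption holds).
Step 4: error magnitude e = S_0/v_3 = S_0·∏_{j≠3}(α_3 − α_j) = 7·2 = 14 ≡ 1 (mod 13).
Step 5: correct position 3: c_3 = r_3 − e = 7 − 1 ≡ 6 (mod 13). Hence c = [11, 8, 6, 7, 0].
  Check: interpolating c through the α_i gives m(x) = 2 + 4·x (degree < 2) with m(α_i) = c_i for every i, so c is indeed a codeword.
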